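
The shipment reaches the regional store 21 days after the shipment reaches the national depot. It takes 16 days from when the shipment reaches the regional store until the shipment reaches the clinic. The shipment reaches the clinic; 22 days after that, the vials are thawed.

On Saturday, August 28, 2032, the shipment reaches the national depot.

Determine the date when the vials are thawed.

Tuesday, October 26, 2032

The shipment reaches the national depot: Aug 28, 2032.
The shipment reaches the regional store: Aug 28, 2032 + 21 days = Sep 18, 2032.
The shipment reaches the clinic: Sep 18, 2032 + 16 days = Oct 4, 2032.
The vials are thawed: Oct 4, 2032 + 22 days = Oct 26, 2032.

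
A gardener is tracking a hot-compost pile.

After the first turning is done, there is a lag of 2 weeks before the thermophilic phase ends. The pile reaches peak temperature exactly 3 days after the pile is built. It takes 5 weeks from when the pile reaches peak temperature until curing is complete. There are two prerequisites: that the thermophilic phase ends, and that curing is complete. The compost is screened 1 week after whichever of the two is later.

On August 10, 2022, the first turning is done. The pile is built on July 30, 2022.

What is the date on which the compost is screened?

The first turning is done: Aug 10, 2022.
The thermophilic phase ends: Aug 10, 2022 + 2 weeks = Aug 24, 2022.
The pile is built: Jul 30, 2022.
The pile reaches peak temperature: Jul 30, 2022 + 3 days = Aug 2, 2022.
Curing is complete: Aug 2, 2022 + 5 weeks = Sep 6, 2022.
Both prerequisites met — the thermophilic phase ends (Aug 24, 2022), curing is complete (Sep 6, 2022); the later is Sep 6, 2022.
The compost is screened: Sep 6, 2022 + 1 week = Sep 13, 2022.

September 13, 2022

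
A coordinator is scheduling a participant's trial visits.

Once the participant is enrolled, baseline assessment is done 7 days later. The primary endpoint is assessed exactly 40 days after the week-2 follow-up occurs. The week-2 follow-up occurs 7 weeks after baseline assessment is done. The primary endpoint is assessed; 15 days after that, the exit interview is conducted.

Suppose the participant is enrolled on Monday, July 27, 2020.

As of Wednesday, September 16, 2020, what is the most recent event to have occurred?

Baseline assessment is done

The participant is enrolled: Jul 27, 2020.
Baseline assessment is done: Jul 27, 2020 + 7 days = Aug 3, 2020.
The week-2 follow-up occurs: Aug 3, 2020 + 7 weeks = Sep 21, 2020.
The primary endpoint is assessed: Sep 21, 2020 + 40 days = Oct 31, 2020.
The exit interview is conducted: Oct 31, 2020 + 15 days = Nov 15, 2020.
Sep 16, 2020 falls between when baseline assessment is done (Aug 3, 2020) and when the week-2 follow-up occurs (Sep 21, 2020).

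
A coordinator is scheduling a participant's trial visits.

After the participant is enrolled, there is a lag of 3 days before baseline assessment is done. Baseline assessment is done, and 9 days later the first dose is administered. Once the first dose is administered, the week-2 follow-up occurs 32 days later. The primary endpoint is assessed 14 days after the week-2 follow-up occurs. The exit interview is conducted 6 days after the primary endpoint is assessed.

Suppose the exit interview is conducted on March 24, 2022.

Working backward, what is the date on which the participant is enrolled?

January 19, 2022

The exit interview is conducted: Mar 24, 2022.
The primary endpoint is assessed: Mar 24, 2022 − 6 days = Mar 18, 2022.
The week-2 follow-up occurs: Mar 18, 2022 − 14 days = Mar 4, 2022.
The first dose is administered: Mar 4, 2022 − 32 days = Jan 31, 2022.
Baseline assessment is done: Jan 31, 2022 − 9 days = Jan 22, 2022.
The participant is enrolled: Jan 22, 2022 − 3 days = Jan 19, 2022.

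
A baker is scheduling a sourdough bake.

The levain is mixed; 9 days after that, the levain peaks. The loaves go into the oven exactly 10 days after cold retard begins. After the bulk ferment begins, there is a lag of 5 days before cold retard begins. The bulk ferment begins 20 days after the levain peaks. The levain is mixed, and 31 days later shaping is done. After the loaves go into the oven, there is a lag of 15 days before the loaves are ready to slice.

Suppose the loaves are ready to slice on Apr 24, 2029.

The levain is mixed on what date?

The loaves are ready to slice: Apr 24, 2029.
The loaves go into the oven: Apr 24, 2029 − 15 days = Apr 9, 2029.
Cold retard begins: Apr 9, 2029 − 10 days = Mar 30, 2029.
The bulk ferment begins: Mar 30, 2029 − 5 days = Mar 25, 2029.
The levain peaks: Mar 25, 2029 − 20 days = Mar 5, 2029.
The levain is mixed: Mar 5, 2029 − 9 days = Feb 24, 2029.

Feb 24, 2029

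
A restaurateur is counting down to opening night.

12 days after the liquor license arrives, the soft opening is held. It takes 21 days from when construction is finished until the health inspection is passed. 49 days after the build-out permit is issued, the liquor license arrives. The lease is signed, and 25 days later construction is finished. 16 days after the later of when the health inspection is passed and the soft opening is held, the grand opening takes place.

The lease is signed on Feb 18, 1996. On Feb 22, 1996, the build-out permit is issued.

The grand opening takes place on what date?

May 9, 1996

The lease is signed: Feb 18, 1996.
Construction is finished: Feb 18, 1996 + 25 days = Mar 14, 1996.
The health inspection is passed: Mar 14, 1996 + 21 days = Apr 4, 1996.
The build-out permit is issued: Feb 22, 1996.
The liquor license arrives: Feb 22, 1996 + 49 days = Apr 11, 1996.
The soft opening is held: Apr 11, 1996 + 12 days = Apr 23, 1996.
Both prerequisites met — the health inspection is passed (Apr 4, 1996), the soft opening is held (Apr 23, 1996); the later is Apr 23, 1996.
The grand opening takes place: Apr 23, 1996 + 16 days = May 9, 1996.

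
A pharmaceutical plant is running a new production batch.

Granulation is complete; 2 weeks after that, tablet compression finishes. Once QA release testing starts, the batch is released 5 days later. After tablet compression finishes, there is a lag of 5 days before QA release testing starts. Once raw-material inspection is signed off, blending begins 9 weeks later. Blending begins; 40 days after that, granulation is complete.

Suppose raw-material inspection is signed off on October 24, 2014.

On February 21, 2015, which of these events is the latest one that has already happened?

Raw-material inspection is signed off: Oct 24, 2014.
Blending begins: Oct 24, 2014 + 9 weeks = Dec 26, 2014.
Granulation is complete: Dec 26, 2014 + 40 days = Feb 4, 2015.
Tablet compression finishes: Feb 4, 2015 + 2 weeks = Feb 18, 2015.
QA release testing starts: Feb 18, 2015 + 5 days = Feb 23, 2015.
The batch is released: Feb 23, 2015 + 5 days = Feb 28, 2015.
Feb 21, 2015 falls between when tablet compression finishes (Feb 18, 2015) and when QA release testing starts (Feb 23, 2015).

Tablet compression finishes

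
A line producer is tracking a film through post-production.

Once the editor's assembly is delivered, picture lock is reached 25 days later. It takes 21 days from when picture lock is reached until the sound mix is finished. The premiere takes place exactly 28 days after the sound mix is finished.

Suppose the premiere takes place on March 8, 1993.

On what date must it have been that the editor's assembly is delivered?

December 24, 1992

The premiere takes place: Mar 8, 1993.
The sound mix is finished: Mar 8, 1993 − 28 days = Feb 8, 1993.
Picture lock is reached: Feb 8, 1993 − 21 days = Jan 18, 1993.
The editor's assembly is delivered: Jan 18, 1993 − 25 days = Dec 24, 1992.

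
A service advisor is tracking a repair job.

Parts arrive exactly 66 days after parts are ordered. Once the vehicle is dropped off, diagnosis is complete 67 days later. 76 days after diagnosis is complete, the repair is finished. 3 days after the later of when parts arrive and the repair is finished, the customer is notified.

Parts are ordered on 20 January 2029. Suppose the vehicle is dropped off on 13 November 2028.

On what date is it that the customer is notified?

Parts are ordered: Jan 20, 2029.
Parts arrive: Jan 20, 2029 + 66 days = Mar 27, 2029.
The vehicle is dropped off: Nov 13, 2028.
Diagnosis is complete: Nov 13, 2028 + 67 days = Jan 19, 2029.
The repair is finished: Jan 19, 2029 + 76 days = Apr 5, 2029.
Both prerequisites met — parts arrive (Mar 27, 2029), the repair is finished (Apr 5, 2029); the later is Apr 5, 2029.
The customer is notified: Apr 5, 2029 + 3 days = Apr 8, 2029.

8 April 2029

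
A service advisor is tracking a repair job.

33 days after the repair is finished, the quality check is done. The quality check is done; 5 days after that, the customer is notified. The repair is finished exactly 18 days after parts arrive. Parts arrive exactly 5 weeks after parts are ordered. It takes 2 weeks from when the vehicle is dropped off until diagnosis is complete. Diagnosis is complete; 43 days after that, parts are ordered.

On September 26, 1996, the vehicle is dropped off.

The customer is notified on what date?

February 21, 1997

The vehicle is dropped off: Sep 26, 1996.
Diagnosis is complete: Sep 26, 1996 + 2 weeks = Oct 10, 1996.
Parts are ordered: Oct 10, 1996 + 43 days = Nov 22, 1996.
Parts arrive: Nov 22, 1996 + 5 weeks = Dec 27, 1996.
The repair is finished: Dec 27, 1996 + 18 days = Jan 14, 1997.
The quality check is done: Jan 14, 1997 + 33 days = Feb 16, 1997.
The customer is notified: Feb 16, 1997 + 5 days = Feb 21, 1997.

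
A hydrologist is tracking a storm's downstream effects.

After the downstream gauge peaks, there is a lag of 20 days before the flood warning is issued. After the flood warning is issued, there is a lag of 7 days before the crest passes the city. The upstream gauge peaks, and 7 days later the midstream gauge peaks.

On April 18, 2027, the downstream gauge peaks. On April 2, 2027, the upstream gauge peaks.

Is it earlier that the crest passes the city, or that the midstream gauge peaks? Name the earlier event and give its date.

The downstream gauge peaks: Apr 18, 2027.
The flood warning is issued: Apr 18, 2027 + 20 days = May 8, 2027.
The crest passes the city: May 8, 2027 + 7 days = May 15, 2027.
The upstream gauge peaks: Apr 2, 2027.
The midstream gauge peaks: Apr 2, 2027 + 7 days = Apr 9, 2027.
Comparing: the crest passes the city on May 15, 2027 vs the midstream gauge peaks on Apr 9, 2027. Earlier: the midstream gauge peaks.

The midstream gauge peaks — April 9, 2027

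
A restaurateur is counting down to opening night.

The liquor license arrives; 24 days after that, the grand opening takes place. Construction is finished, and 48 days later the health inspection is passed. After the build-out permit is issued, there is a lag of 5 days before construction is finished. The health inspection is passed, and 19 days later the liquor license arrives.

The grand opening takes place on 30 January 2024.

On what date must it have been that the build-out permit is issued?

26 October 2023

The grand opening takes place: Jan 30, 2024.
The liquor license arrives: Jan 30, 2024 − 24 days = Jan 6, 2024.
The health inspection is passed: Jan 6, 2024 − 19 days = Dec 18, 2023.
Construction is finished: Dec 18, 2023 − 48 days = Oct 31, 2023.
The build-out permit is issued: Oct 31, 2023 − 5 days = Oct 26, 2023.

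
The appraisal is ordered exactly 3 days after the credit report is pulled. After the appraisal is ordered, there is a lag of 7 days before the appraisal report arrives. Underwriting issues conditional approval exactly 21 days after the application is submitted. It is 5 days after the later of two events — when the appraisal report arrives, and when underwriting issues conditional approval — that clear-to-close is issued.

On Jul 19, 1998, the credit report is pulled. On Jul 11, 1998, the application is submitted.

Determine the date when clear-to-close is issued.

Aug 6, 1998

The credit report is pulled: Jul 19, 1998.
The appraisal is ordered: Jul 19, 1998 + 3 days = Jul 22, 1998.
The appraisal report arrives: Jul 22, 1998 + 7 days = Jul 29, 1998.
The application is submitted: Jul 11, 1998.
Underwriting issues conditional approval: Jul 11, 1998 + 21 days = Aug 1, 1998.
Both prerequisites met — the appraisal report arrives (Jul 29, 1998), underwriting issues conditional approval (Aug 1, 1998); the later is Aug 1, 1998.
Clear-to-close is issued: Aug 1, 1998 + 5 days = Aug 6, 1998.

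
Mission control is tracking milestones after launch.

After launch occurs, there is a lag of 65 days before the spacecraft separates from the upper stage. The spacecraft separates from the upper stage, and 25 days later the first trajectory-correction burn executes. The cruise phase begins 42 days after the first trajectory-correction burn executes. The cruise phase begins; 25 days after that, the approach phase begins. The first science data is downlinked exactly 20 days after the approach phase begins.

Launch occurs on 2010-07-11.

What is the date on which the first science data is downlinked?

2011-01-04

Launch occurs: Jul 11, 2010.
The spacecraft separates from the upper stage: Jul 11, 2010 + 65 days = Sep 14, 2010.
The first trajectory-correction burn executes: Sep 14, 2010 + 25 days = Oct 9, 2010.
The cruise phase begins: Oct 9, 2010 + 42 days = Nov 20, 2010.
The approach phase begins: Nov 20, 2010 + 25 days = Dec 15, 2010.
The first science data is downlinked: Dec 15, 2010 + 20 days = Jan 4, 2011.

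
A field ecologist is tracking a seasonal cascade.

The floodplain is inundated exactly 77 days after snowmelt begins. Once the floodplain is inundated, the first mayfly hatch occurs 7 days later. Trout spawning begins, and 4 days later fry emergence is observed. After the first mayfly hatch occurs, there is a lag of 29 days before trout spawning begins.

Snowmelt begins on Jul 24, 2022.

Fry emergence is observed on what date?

Snowmelt begins: Jul 24, 2022.
The floodplain is inundated: Jul 24, 2022 + 77 days = Oct 9, 2022.
The first mayfly hatch occurs: Oct 9, 2022 + 7 days = Oct 16, 2022.
Trout spawning begins: Oct 16, 2022 + 29 days = Nov 14, 2022.
Fry emergence is observed: Nov 14, 2022 + 4 days = Nov 18, 2022.

Nov 18, 2022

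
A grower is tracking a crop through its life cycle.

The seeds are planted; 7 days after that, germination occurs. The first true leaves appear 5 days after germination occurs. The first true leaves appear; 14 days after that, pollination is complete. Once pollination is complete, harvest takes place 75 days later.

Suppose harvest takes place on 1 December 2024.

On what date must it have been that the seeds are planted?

Harvest takes place: Dec 1, 2024.
Pollination is complete: Dec 1, 2024 − 75 days = Sep 17, 2024.
The first true leaves appear: Sep 17, 2024 − 14 days = Sep 3, 2024.
Germination occurs: Sep 3, 2024 − 5 days = Aug 29, 2024.
The seeds are planted: Aug 29, 2024 − 7 days = Aug 22, 2024.

22 August 2024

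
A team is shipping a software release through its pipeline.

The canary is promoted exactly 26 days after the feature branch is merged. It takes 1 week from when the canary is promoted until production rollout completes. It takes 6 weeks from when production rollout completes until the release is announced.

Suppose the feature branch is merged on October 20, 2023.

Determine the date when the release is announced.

The feature branch is merged: Oct 20, 2023.
The canary is promoted: Oct 20, 2023 + 26 days = Nov 15, 2023.
Production rollout completes: Nov 15, 2023 + 1 week = Nov 22, 2023.
The release is announced: Nov 22, 2023 + 6 weeks = Jan 3, 2024.

January 3, 2024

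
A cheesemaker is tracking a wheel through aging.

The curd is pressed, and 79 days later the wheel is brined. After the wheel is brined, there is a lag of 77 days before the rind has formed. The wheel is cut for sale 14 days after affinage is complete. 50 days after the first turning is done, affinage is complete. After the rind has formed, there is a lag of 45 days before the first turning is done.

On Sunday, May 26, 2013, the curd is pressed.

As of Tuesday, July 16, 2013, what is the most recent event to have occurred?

The curd is pressed

The curd is pressed: May 26, 2013.
The wheel is brined: May 26, 2013 + 79 days = Aug 13, 2013.
The rind has formed: Aug 13, 2013 + 77 days = Oct 29, 2013.
The first turning is done: Oct 29, 2013 + 45 days = Dec 13, 2013.
Affinage is complete: Dec 13, 2013 + 50 days = Feb 1, 2014.
The wheel is cut for sale: Feb 1, 2014 + 14 days = Feb 15, 2014.
Jul 16, 2013 falls between when the curd is pressed (May 26, 2013) and when the wheel is brined (Aug 13, 2013).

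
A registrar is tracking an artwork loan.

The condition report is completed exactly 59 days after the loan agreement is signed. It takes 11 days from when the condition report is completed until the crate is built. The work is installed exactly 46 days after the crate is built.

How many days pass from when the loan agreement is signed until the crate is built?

70 days

Causal path: the loan agreement is signed → the condition report is completed → the crate is built.
Total delay along the path: 59 + 11 = 70 days.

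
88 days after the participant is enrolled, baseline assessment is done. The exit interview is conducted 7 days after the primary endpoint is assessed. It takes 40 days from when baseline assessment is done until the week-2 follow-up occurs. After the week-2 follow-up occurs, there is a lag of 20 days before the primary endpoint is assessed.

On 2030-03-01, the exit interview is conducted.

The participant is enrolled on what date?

2029-09-27

The exit interview is conducted: Mar 1, 2030.
The primary endpoint is assessed: Mar 1, 2030 − 7 days = Feb 22, 2030.
The week-2 follow-up occurs: Feb 22, 2030 − 20 days = Feb 2, 2030.
Baseline assessment is done: Feb 2, 2030 − 40 days = Dec 24, 2029.
The participant is enrolled: Dec 24, 2029 − 88 days = Sep 27, 2029.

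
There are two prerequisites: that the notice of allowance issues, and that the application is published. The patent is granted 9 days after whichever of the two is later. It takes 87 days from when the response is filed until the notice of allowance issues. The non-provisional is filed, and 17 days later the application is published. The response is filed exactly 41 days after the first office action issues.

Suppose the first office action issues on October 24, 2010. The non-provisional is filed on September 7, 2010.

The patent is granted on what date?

The first office action issues: Oct 24, 2010.
The response is filed: Oct 24, 2010 + 41 days = Dec 4, 2010.
The notice of allowance issues: Dec 4, 2010 + 87 days = Mar 1, 2011.
The non-provisional is filed: Sep 7, 2010.
The application is published: Sep 7, 2010 + 17 days = Sep 24, 2010.
Both prerequisites met — the notice of allowance issues (Mar 1, 2011), the application is published (Sep 24, 2010); the later is Mar 1, 2011.
The patent is granted: Mar 1, 2011 + 9 days = Mar 10, 2011.

March 10, 2011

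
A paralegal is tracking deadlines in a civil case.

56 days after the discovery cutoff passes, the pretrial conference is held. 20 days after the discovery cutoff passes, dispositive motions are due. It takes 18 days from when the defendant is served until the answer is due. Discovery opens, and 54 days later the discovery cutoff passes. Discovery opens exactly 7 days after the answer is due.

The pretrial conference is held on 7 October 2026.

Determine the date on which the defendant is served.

25 May 2026

The pretrial conference is held: Oct 7, 2026.
The discovery cutoff passes: Oct 7, 2026 − 56 days = Aug 12, 2026.
Discovery opens: Aug 12, 2026 − 54 days = Jun 19, 2026.
The answer is due: Jun 19, 2026 − 7 days = Jun 12, 2026.
The defendant is served: Jun 12, 2026 − 18 days = May 25, 2026.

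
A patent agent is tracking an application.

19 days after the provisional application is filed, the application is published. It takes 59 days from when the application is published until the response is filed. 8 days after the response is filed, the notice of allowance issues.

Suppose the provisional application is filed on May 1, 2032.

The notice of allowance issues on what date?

July 26, 2032

The provisional application is filed: May 1, 2032.
The application is published: May 1, 2032 + 19 days = May 20, 2032.
The response is filed: May 20, 2032 + 59 days = Jul 18, 2032.
The notice of allowance issues: Jul 18, 2032 + 8 days = Jul 26, 2032.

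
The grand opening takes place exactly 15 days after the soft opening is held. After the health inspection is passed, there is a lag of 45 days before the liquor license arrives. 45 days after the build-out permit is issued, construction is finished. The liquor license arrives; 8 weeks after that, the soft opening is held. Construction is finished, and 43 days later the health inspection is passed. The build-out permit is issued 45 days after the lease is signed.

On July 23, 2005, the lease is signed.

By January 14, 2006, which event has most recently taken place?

The lease is signed: Jul 23, 2005.
The build-out permit is issued: Jul 23, 2005 + 45 days = Sep 6, 2005.
Construction is finished: Sep 6, 2005 + 45 days = Oct 21, 2005.
The health inspection is passed: Oct 21, 2005 + 43 days = Dec 3, 2005.
The liquor license arrives: Dec 3, 2005 + 45 days = Jan 17, 2006.
The soft opening is held: Jan 17, 2006 + 8 weeks = Mar 14, 2006.
The grand opening takes place: Mar 14, 2006 + 15 days = Mar 29, 2006.
Jan 14, 2006 falls between when the health inspection is passed (Dec 3, 2005) and when the liquor license arrives (Jan 17, 2006).

The health inspection is passed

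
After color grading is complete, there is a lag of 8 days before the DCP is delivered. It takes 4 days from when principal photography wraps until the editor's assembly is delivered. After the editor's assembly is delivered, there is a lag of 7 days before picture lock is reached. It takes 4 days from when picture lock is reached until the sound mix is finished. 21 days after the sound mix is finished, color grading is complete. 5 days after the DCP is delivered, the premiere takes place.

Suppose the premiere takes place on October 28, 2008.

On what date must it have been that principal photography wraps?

The premiere takes place: Oct 28, 2008.
The DCP is delivered: Oct 28, 2008 − 5 days = Oct 23, 2008.
Color grading is complete: Oct 23, 2008 − 8 days = Oct 15, 2008.
The sound mix is finished: Oct 15, 2008 − 21 days = Sep 24, 2008.
Picture lock is reached: Sep 24, 2008 − 4 days = Sep 20, 2008.
The editor's assembly is delivered: Sep 20, 2008 − 7 days = Sep 13, 2008.
Principal photography wraps: Sep 13, 2008 − 4 days = Sep 9, 2008.

September 9, 2008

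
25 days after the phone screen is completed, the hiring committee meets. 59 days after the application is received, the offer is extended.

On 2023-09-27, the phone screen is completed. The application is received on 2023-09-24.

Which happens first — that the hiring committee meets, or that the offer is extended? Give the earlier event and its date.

The phone screen is completed: Sep 27, 2023.
The hiring committee meets: Sep 27, 2023 + 25 days = Oct 22, 2023.
The application is received: Sep 24, 2023.
The offer is extended: Sep 24, 2023 + 59 days = Nov 22, 2023.
Comparing: the hiring committee meets on Oct 22, 2023 vs the offer is extended on Nov 22, 2023. Earlier: the hiring committee meets.

The hiring committee meets — 2023-10-22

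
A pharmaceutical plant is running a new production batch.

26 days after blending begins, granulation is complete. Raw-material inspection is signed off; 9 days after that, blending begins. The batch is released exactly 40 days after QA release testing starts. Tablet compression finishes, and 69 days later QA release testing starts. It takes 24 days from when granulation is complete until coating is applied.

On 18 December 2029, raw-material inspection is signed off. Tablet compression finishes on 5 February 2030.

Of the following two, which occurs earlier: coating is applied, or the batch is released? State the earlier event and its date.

Raw-material inspection is signed off: Dec 18, 2029.
Blending begins: Dec 18, 2029 + 9 days = Dec 27, 2029.
Granulation is complete: Dec 27, 2029 + 26 days = Jan 22, 2030.
Coating is applied: Jan 22, 2030 + 24 days = Feb 15, 2030.
Tablet compression finishes: Feb 5, 2030.
QA release testing starts: Feb 5, 2030 + 69 days = Apr 15, 2030.
The batch is released: Apr 15, 2030 + 40 days = May 25, 2030.
Comparing: coating is applied on Feb 15, 2030 vs the batch is released on May 25, 2030. Earlier: coating is applied.

Coating is applied — 15 February 2030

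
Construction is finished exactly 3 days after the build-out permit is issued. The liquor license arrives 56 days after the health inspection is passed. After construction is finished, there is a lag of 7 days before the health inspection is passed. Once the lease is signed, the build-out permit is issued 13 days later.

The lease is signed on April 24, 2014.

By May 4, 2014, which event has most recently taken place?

The lease is signed

The lease is signed: Apr 24, 2014.
The build-out permit is issued: Apr 24, 2014 + 13 days = May 7, 2014.
Construction is finished: May 7, 2014 + 3 days = May 10, 2014.
The health inspection is passed: May 10, 2014 + 7 days = May 17, 2014.
The liquor license arrives: May 17, 2014 + 56 days = Jul 12, 2014.
May 4, 2014 falls between when the lease is signed (Apr 24, 2014) and when the build-out permit is issued (May 7, 2014).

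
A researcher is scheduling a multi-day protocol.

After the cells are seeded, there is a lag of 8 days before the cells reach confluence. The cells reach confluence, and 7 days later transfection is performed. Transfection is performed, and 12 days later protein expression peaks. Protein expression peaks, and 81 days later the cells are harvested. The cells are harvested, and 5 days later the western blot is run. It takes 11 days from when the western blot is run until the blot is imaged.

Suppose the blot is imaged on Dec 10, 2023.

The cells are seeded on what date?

Aug 8, 2023

The blot is imaged: Dec 10, 2023.
The western blot is run: Dec 10, 2023 − 11 days = Nov 29, 2023.
The cells are harvested: Nov 29, 2023 − 5 days = Nov 24, 2023.
Protein expression peaks: Nov 24, 2023 − 81 days = Sep 4, 2023.
Transfection is performed: Sep 4, 2023 − 12 days = Aug 23, 2023.
The cells reach confluence: Aug 23, 2023 − 7 days = Aug 16, 2023.
The cells are seeded: Aug 16, 2023 − 8 days = Aug 8, 2023.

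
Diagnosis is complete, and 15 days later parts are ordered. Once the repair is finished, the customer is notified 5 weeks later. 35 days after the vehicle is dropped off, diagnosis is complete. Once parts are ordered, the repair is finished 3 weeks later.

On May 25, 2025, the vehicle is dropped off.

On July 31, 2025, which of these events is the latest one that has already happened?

The vehicle is dropped off: May 25, 2025.
Diagnosis is complete: May 25, 2025 + 35 days = Jun 29, 2025.
Parts are ordered: Jun 29, 2025 + 15 days = Jul 14, 2025.
The repair is finished: Jul 14, 2025 + 3 weeks = Aug 4, 2025.
The customer is notified: Aug 4, 2025 + 5 weeks = Sep 8, 2025.
Jul 31, 2025 falls between when parts are ordered (Jul 14, 2025) and when the repair is finished (Aug 4, 2025).

Parts are ordered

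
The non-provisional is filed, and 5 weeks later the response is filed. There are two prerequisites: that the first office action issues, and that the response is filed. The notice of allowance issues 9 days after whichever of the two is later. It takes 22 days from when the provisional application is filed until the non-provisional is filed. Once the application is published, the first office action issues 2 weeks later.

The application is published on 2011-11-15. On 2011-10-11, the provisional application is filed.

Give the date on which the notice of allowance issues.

2011-12-16

The application is published: Nov 15, 2011.
The first office action issues: Nov 15, 2011 + 2 weeks = Nov 29, 2011.
The provisional application is filed: Oct 11, 2011.
The non-provisional is filed: Oct 11, 2011 + 22 days = Nov 2, 2011.
The response is filed: Nov 2, 2011 + 5 weeks = Dec 7, 2011.
Both prerequisites met — the first office action issues (Nov 29, 2011), the response is filed (Dec 7, 2011); the later is Dec 7, 2011.
The notice of allowance issues: Dec 7, 2011 + 9 days = Dec 16, 2011.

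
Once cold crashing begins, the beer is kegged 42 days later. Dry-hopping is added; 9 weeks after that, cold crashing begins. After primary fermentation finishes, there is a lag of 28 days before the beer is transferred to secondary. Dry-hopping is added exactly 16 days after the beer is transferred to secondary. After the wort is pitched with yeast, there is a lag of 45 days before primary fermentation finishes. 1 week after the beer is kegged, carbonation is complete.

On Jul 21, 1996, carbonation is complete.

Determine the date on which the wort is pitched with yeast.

Carbonation is complete: Jul 21, 1996.
The beer is kegged: Jul 21, 1996 − 1 week = Jul 14, 1996.
Cold crashing begins: Jul 14, 1996 − 42 days = Jun 2, 1996.
Dry-hopping is added: Jun 2, 1996 − 9 weeks = Mar 31, 1996.
The beer is transferred to secondary: Mar 31, 1996 − 16 days = Mar 15, 1996.
Primary fermentation finishes: Mar 15, 1996 − 28 days = Feb 16, 1996.
The wort is pitched with yeast: Feb 16, 1996 − 45 days = Jan 2, 1996.

Jan 2, 1996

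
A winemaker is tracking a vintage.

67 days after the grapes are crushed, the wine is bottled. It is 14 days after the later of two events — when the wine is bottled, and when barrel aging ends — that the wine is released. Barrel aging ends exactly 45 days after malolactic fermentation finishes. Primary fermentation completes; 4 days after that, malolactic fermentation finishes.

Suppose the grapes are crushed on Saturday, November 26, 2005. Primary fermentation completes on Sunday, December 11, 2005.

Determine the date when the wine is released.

Wednesday, February 15, 2006

The grapes are crushed: Nov 26, 2005.
The wine is bottled: Nov 26, 2005 + 67 days = Feb 1, 2006.
Primary fermentation completes: Dec 11, 2005.
Malolactic fermentation finishes: Dec 11, 2005 + 4 days = Dec 15, 2005.
Barrel aging ends: Dec 15, 2005 + 45 days = Jan 29, 2006.
Both prerequisites met — the wine is bottled (Feb 1, 2006), barrel aging ends (Jan 29, 2006); the later is Feb 1, 2006.
The wine is released: Feb 1, 2006 + 14 days = Feb 15, 2006.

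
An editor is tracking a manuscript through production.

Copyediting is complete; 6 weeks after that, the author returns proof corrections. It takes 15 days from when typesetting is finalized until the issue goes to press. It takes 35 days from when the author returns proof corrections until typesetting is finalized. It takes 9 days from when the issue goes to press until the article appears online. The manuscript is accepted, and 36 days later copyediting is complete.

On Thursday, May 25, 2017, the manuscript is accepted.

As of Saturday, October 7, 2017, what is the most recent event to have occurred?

The manuscript is accepted: May 25, 2017.
Copyediting is complete: May 25, 2017 + 36 days = Jun 30, 2017.
The author returns proof corrections: Jun 30, 2017 + 6 weeks = Aug 11, 2017.
Typesetting is finalized: Aug 11, 2017 + 35 days = Sep 15, 2017.
The issue goes to press: Sep 15, 2017 + 15 days = Sep 30, 2017.
The article appears online: Sep 30, 2017 + 9 days = Oct 9, 2017.
Oct 7, 2017 falls between when the issue goes to press (Sep 30, 2017) and when the article appears online (Oct 9, 2017).

The issue goes to press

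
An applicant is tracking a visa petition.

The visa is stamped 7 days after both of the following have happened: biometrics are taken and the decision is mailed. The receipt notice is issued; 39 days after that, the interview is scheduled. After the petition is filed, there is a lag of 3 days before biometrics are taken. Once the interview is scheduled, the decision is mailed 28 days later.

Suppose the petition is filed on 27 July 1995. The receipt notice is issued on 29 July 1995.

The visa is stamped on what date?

11 October 1995

The petition is filed: Jul 27, 1995.
Biometrics are taken: Jul 27, 1995 + 3 days = Jul 30, 1995.
The receipt notice is issued: Jul 29, 1995.
The interview is scheduled: Jul 29, 1995 + 39 days = Sep 6, 1995.
The decision is mailed: Sep 6, 1995 + 28 days = Oct 4, 1995.
Both prerequisites met — biometrics are taken (Jul 30, 1995), the decision is mailed (Oct 4, 1995); the later is Oct 4, 1995.
The visa is stamped: Oct 4, 1995 + 7 days = Oct 11, 1995.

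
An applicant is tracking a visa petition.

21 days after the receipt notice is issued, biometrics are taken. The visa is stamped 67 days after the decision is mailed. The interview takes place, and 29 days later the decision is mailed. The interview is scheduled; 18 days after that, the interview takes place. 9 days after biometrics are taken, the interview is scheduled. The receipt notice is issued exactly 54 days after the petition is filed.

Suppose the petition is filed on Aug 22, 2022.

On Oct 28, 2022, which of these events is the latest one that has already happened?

The petition is filed: Aug 22, 2022.
The receipt notice is issued: Aug 22, 2022 + 54 days = Oct 15, 2022.
Biometrics are taken: Oct 15, 2022 + 21 days = Nov 5, 2022.
The interview is scheduled: Nov 5, 2022 + 9 days = Nov 14, 2022.
The interview takes place: Nov 14, 2022 + 18 days = Dec 2, 2022.
The decision is mailed: Dec 2, 2022 + 29 days = Dec 31, 2022.
The visa is stamped: Dec 31, 2022 + 67 days = Mar 8, 2023.
Oct 28, 2022 falls between when the receipt notice is issued (Oct 15, 2022) and when biometrics are taken (Nov 5, 2022).

The receipt notice is issued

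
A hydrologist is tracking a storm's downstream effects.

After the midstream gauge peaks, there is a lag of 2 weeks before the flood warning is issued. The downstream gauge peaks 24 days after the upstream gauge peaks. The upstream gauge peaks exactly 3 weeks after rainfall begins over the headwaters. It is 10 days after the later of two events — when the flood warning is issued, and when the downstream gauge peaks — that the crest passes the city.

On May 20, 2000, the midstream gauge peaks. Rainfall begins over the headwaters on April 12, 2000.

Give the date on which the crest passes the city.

June 13, 2000

The midstream gauge peaks: May 20, 2000.
The flood warning is issued: May 20, 2000 + 2 weeks = Jun 3, 2000.
Rainfall begins over the headwaters: Apr 12, 2000.
The upstream gauge peaks: Apr 12, 2000 + 3 weeks = May 3, 2000.
The downstream gauge peaks: May 3, 2000 + 24 days = May 27, 2000.
Both prerequisites met — the flood warning is issued (Jun 3, 2000), the downstream gauge peaks (May 27, 2000); the later is Jun 3, 2000.
The crest passes the city: Jun 3, 2000 + 10 days = Jun 13, 2000.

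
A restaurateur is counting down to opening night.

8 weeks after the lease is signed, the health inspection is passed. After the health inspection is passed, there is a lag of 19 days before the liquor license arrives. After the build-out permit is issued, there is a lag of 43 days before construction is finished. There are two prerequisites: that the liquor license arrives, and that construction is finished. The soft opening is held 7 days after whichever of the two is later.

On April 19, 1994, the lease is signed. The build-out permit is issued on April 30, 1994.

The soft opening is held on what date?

July 10, 1994

The lease is signed: Apr 19, 1994.
The health inspection is passed: Apr 19, 1994 + 8 weeks = Jun 14, 1994.
The liquor license arrives: Jun 14, 1994 + 19 days = Jul 3, 1994.
The build-out permit is issued: Apr 30, 1994.
Construction is finished: Apr 30, 1994 + 43 days = Jun 12, 1994.
Both prerequisites met — the liquor license arrives (Jul 3, 1994), construction is finished (Jun 12, 1994); the later is Jul 3, 1994.
The soft opening is held: Jul 3, 1994 + 7 days = Jul 10, 1994.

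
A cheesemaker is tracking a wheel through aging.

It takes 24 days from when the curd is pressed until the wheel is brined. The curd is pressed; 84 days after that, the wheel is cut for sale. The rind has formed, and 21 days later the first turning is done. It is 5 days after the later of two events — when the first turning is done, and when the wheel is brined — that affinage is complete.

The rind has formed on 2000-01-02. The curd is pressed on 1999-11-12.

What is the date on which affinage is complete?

The rind has formed: Jan 2, 2000.
The first turning is done: Jan 2, 2000 + 21 days = Jan 23, 2000.
The curd is pressed: Nov 12, 1999.
The wheel is brined: Nov 12, 1999 + 24 days = Dec 6, 1999.
Both prerequisites met — the first turning is done (Jan 23, 2000), the wheel is brined (Dec 6, 1999); the later is Jan 23, 2000.
Affinage is complete: Jan 23, 2000 + 5 days = Jan 28, 2000.

2000-01-28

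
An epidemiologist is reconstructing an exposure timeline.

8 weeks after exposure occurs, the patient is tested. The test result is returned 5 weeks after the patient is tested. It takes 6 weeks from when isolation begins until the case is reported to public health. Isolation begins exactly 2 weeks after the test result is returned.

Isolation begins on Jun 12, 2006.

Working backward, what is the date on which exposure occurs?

Isolation begins: Jun 12, 2006.
The test result is returned: Jun 12, 2006 − 2 weeks = May 29, 2006.
The patient is tested: May 29, 2006 − 5 weeks = Apr 24, 2006.
Exposure occurs: Apr 24, 2006 − 8 weeks = Feb 27, 2006.

Feb 27, 2006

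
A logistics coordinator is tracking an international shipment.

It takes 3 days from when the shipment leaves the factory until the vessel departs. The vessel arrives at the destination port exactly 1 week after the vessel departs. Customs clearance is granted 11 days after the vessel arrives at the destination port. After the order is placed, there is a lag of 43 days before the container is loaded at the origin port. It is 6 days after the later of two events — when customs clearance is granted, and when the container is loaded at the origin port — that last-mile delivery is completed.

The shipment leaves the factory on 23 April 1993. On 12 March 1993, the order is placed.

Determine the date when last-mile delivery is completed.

The shipment leaves the factory: Apr 23, 1993.
The vessel departs: Apr 23, 1993 + 3 days = Apr 26, 1993.
The vessel arrives at the destination port: Apr 26, 1993 + 1 week = May 3, 1993.
Customs clearance is granted: May 3, 1993 + 11 days = May 14, 1993.
The order is placed: Mar 12, 1993.
The container is loaded at the origin port: Mar 12, 1993 + 43 days = Apr 24, 1993.
Both prerequisites met — customs clearance is granted (May 14, 1993), the container is loaded at the origin port (Apr 24, 1993); the later is May 14, 1993.
Last-mile delivery is completed: May 14, 1993 + 6 days = May 20, 1993.

20 May 1993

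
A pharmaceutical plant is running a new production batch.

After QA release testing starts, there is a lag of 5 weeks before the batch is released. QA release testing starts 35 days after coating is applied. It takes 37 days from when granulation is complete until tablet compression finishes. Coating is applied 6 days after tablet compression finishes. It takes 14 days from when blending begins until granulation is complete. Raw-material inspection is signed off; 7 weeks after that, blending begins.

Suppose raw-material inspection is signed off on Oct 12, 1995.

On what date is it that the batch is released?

Raw-material inspection is signed off: Oct 12, 1995.
Blending begins: Oct 12, 1995 + 7 weeks = Nov 30, 1995.
Granulation is complete: Nov 30, 1995 + 14 days = Dec 14, 1995.
Tablet compression finishes: Dec 14, 1995 + 37 days = Jan 20, 1996.
Coating is applied: Jan 20, 1996 + 6 days = Jan 26, 1996.
QA release testing starts: Jan 26, 1996 + 35 days = Mar 1, 1996.
The batch is released: Mar 1, 1996 + 5 weeks = Apr 5, 1996.

Apr 5, 1996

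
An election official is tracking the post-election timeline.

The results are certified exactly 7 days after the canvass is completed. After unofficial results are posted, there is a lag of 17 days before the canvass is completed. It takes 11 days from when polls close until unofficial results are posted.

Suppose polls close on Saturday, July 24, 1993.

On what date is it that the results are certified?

Polls close: Jul 24, 1993.
Unofficial results are posted: Jul 24, 1993 + 11 days = Aug 4, 1993.
The canvass is completed: Aug 4, 1993 + 17 days = Aug 21, 1993.
The results are certified: Aug 21, 1993 + 7 days = Aug 28, 1993.

Saturday, August 28, 1993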